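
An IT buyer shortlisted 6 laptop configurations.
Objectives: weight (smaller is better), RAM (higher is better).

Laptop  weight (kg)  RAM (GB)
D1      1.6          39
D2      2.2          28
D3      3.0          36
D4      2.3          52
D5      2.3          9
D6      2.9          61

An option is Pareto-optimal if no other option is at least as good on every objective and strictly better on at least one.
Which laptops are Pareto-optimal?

D1, D4, D6

D1: not dominated (best weight).
D2: dominated by D1 (weight 1.6≤2.2, RAM 39≥28).
D3: dominated by D1 (weight 1.6≤3.0, RAM 39≥36).
D4: not dominated.
D5: dominated by D1 (weight 1.6≤2.3, RAM 39≥9).
D6: not dominated (best RAM).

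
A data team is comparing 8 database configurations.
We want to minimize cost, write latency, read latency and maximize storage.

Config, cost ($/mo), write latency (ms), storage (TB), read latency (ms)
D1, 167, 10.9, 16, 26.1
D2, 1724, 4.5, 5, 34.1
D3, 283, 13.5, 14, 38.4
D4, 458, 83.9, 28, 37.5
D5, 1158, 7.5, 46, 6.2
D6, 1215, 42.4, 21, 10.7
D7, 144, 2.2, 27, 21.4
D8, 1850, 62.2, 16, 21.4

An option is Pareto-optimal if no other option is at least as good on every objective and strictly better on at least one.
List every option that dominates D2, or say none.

D7

D7: cost 144≤1724, write latency 2.2≤4.5, storage 27≥5, read latency 21.4≤34.1 — dominates D2.
Others (D1, D3, D4, D5, D6, D8) are each worse than D2 on at least one objective.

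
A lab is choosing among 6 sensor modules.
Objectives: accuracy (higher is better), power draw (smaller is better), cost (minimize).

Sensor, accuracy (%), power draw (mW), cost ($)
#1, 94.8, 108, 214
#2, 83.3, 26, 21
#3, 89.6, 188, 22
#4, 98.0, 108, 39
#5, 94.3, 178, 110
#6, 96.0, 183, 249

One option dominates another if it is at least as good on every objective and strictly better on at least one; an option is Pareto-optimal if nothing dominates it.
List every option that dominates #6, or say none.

#4

#4: accuracy 98.0≥96.0, power draw 108≤183, cost 39≤249 — dominates #6.
Others (#1, #2, #3, #5) are each worse than #6 on at least one objective.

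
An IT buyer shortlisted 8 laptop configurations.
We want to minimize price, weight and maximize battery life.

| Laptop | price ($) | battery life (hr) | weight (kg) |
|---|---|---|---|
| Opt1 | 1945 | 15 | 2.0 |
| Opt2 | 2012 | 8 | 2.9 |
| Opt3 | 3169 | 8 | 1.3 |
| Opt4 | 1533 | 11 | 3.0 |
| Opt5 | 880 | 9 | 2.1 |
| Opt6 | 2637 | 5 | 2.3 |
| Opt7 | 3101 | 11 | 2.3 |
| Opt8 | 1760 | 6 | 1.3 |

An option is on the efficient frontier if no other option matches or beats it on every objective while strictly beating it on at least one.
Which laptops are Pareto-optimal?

Opt1, Opt3, Opt4, Opt5, Opt8

Opt1: not dominated (best battery life).
Opt2: dominated by Opt1 (price 1945≤2012, battery life 15≥8, weight 2.0≤2.9).
Opt3: not dominated.
Opt4: not dominated.
Opt5: not dominated (best price).
Opt6: dominated by Opt1 (price 1945≤2637, battery life 15≥5, weight 2.0≤2.3).
Opt7: dominated by Opt1 (price 1945≤3101, battery life 15≥11, weight 2.0≤2.3).
Opt8: not dominated.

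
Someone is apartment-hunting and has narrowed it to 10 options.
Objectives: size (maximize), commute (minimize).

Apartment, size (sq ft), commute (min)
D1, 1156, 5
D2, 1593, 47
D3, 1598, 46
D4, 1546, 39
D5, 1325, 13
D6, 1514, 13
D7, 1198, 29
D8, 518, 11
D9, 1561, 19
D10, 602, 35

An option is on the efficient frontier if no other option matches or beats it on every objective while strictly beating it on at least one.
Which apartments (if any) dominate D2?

D3

D3: size 1598≥1593, commute 46≤47 — dominates D2.
Others (D1, D4, D5, D6, D7, D8, D9, D10) are each worse than D2 on at least one objective.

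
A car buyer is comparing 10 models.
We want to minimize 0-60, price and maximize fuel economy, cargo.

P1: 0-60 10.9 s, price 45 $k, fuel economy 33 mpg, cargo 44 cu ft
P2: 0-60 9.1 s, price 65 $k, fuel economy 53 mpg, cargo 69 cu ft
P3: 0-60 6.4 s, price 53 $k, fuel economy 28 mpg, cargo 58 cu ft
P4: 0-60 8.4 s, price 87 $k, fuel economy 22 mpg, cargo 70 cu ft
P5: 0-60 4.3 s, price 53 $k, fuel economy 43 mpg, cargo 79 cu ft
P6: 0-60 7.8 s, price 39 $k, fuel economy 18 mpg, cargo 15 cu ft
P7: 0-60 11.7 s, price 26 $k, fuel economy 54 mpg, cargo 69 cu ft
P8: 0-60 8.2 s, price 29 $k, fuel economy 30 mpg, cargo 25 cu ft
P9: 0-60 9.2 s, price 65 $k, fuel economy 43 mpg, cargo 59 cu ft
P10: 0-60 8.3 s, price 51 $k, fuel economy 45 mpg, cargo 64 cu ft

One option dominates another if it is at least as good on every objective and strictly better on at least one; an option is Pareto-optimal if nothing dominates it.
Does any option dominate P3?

P5 vs P3: 0-60 4.3≤6.4, price 53≤53, fuel economy 43≥28, cargo 79≥58 — P5 is at least as good on every objective and strictly better on at least one, so P5 dominates P3.

Yes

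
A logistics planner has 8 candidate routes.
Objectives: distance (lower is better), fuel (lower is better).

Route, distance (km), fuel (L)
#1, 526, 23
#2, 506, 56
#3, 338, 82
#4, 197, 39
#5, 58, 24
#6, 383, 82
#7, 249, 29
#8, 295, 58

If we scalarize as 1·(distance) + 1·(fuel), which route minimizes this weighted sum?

#5

#1: 1·526 + 1·23 = 549
#2: 1·506 + 1·56 = 562
#3: 1·338 + 1·82 = 420
#4: 1·197 + 1·39 = 236
#5: 1·58 + 1·24 = 82
#6: 1·383 + 1·82 = 465
#7: 1·249 + 1·29 = 278
#8: 1·295 + 1·58 = 353
Lowest: #5 at 82.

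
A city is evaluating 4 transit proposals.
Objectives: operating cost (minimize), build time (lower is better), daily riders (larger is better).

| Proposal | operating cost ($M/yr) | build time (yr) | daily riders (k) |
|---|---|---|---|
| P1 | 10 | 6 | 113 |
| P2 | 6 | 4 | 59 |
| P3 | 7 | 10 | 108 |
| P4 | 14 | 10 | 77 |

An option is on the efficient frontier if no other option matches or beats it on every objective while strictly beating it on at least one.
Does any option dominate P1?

No

P2: worse on daily riders (59 vs 113).
P3: worse on build time (10 vs 6).
P4: worse on operating cost (14 vs 10).
No option is at least as good as P1 on every objective and strictly better on one.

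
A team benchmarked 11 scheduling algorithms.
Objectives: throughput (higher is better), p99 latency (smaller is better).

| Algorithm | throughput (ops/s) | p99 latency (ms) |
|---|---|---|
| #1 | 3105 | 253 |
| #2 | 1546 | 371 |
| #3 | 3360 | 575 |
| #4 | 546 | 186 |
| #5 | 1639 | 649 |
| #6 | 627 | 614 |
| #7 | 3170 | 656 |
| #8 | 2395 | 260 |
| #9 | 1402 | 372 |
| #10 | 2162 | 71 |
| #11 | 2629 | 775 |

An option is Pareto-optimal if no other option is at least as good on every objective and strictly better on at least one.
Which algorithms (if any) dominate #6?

#1, #2, #3, #8, #9, #10

#1: throughput 3105≥627, p99 latency 253≤614 — dominates #6.
#2: throughput 1546≥627, p99 latency 371≤614 — dominates #6.
#3: throughput 3360≥627, p99 latency 575≤614 — dominates #6.
#8: throughput 2395≥627, p99 latency 260≤614 — dominates #6.
#9: throughput 1402≥627, p99 latency 372≤614 — dominates #6.
#10: throughput 2162≥627, p99 latency 71≤614 — dominates #6.
Others (#4, #5, #7, #11) are each worse than #6 on at least one objective.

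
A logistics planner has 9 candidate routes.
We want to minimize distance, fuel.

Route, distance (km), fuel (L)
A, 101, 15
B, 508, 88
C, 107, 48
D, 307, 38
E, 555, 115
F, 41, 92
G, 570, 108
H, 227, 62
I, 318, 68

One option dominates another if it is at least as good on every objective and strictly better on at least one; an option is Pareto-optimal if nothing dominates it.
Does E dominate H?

E vs H: E is worse on distance (555 vs 227), so it does not dominate H.

No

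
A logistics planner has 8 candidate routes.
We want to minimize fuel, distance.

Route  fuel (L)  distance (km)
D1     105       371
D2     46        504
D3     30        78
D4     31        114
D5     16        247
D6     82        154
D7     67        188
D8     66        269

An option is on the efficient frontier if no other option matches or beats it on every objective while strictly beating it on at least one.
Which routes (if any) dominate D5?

none

D1: worse on fuel (105 vs 16).
D2: worse on fuel (46 vs 16).
D3: worse on fuel (30 vs 16).
D4: worse on fuel (31 vs 16).
D6: worse on fuel (82 vs 16).
D7: worse on fuel (67 vs 16).
D8: worse on fuel (66 vs 16).
No option dominates D5.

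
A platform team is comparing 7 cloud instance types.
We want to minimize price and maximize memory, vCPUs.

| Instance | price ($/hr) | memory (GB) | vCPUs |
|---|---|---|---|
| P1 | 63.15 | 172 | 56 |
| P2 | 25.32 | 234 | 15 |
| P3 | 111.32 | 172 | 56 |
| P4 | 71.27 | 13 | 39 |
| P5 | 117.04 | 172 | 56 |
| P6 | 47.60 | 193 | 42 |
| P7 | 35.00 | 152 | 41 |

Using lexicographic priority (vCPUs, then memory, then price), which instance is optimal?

P1

First maximize vCPUs: best is 56, kept {P1, P3, P5}.
Then maximize memory: best is 172, kept {P1, P3, P5}.
Then minimize price: best is 63.15, kept {P1}.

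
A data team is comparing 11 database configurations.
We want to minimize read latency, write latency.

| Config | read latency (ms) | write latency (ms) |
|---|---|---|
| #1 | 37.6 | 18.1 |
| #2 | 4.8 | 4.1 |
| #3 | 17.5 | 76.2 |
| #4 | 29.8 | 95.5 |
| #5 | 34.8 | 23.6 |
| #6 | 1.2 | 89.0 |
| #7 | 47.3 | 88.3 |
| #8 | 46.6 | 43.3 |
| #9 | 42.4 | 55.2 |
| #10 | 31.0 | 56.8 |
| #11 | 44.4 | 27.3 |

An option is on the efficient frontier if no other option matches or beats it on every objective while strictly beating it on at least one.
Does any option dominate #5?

Yes

#2 vs #5: read latency 4.8≤34.8, write latency 4.1≤23.6 — #2 is at least as good on every objective and strictly better on at least one, so #2 dominates #5.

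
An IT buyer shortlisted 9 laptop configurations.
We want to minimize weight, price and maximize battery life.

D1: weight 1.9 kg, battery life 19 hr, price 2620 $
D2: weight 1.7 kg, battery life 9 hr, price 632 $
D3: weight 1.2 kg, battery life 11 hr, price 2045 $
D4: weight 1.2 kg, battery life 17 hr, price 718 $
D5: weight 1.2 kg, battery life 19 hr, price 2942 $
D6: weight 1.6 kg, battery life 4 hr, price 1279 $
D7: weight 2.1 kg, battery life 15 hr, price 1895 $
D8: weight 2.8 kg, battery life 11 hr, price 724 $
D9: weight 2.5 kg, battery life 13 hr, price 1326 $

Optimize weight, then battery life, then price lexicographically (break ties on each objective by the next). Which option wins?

D5

First minimize weight: best is 1.2, kept {D3, D4, D5}.
Then maximize battery life: best is 19, kept {D5}.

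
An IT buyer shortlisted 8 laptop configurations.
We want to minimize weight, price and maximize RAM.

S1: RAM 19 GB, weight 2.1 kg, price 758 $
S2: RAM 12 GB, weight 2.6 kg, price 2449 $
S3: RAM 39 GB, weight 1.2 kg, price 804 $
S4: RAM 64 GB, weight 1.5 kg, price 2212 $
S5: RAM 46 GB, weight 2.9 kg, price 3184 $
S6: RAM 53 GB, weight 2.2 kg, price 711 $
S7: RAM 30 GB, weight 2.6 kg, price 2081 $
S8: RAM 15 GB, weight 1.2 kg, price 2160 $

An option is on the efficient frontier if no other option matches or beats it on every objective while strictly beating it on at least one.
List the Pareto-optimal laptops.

S1, S3, S4, S6

S1: not dominated.
S2: dominated by S1 (RAM 19≥12, weight 2.1≤2.6, price 758≤2449).
S3: not dominated.
S4: not dominated (best RAM).
S5: dominated by S4 (RAM 64≥46, weight 1.5≤2.9, price 2212≤3184).
S6: not dominated (best price).
S7: dominated by S3 (RAM 39≥30, weight 1.2≤2.6, price 804≤2081).
S8: dominated by S3 (RAM 39≥15, weight 1.2≤1.2, price 804≤2160).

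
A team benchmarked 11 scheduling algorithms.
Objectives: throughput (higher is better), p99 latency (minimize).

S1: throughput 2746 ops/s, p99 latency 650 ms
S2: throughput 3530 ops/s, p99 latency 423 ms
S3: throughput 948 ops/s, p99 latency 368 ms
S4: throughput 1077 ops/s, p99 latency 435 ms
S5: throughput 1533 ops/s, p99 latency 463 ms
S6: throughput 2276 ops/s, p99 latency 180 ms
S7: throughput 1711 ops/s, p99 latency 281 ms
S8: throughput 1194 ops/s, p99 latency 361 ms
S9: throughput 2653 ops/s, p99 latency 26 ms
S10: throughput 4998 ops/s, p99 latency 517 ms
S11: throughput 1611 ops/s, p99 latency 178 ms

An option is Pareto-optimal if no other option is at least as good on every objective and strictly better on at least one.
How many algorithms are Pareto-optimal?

3

S1: dominated by S2 (throughput 3530≥2746, p99 latency 423≤650).
S2: not dominated.
S3: dominated by S6 (throughput 2276≥948, p99 latency 180≤368).
S4: dominated by S2 (throughput 3530≥1077, p99 latency 423≤435).
S5: dominated by S2 (throughput 3530≥1533, p99 latency 423≤463).
S6: dominated by S9 (throughput 2653≥2276, p99 latency 26≤180).
S7: dominated by S6 (throughput 2276≥1711, p99 latency 180≤281).
S8: dominated by S6 (throughput 2276≥1194, p99 latency 180≤361).
S9: not dominated (best p99 latency).
S10: not dominated (best throughput).
S11: dominated by S9 (throughput 2653≥1611, p99 latency 26≤178).
Pareto-optimal: S2, S9, S10 → 3.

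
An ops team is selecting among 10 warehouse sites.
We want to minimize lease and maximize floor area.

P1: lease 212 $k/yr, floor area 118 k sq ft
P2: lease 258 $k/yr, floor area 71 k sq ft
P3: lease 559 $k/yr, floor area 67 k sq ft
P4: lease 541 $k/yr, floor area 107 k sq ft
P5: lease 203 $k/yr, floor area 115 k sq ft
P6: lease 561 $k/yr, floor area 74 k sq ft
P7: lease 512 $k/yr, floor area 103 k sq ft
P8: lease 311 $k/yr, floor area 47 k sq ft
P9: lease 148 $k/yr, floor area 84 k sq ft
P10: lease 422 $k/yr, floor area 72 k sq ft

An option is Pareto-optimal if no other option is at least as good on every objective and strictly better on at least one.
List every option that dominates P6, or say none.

P1: lease 212≤561, floor area 118≥74 — dominates P6.
P4: lease 541≤561, floor area 107≥74 — dominates P6.
P5: lease 203≤561, floor area 115≥74 — dominates P6.
P7: lease 512≤561, floor area 103≥74 — dominates P6.
P9: lease 148≤561, floor area 84≥74 — dominates P6.
Others (P2, P3, P8, P10) are each worse than P6 on at least one objective.

P1, P4, P5, P7, P9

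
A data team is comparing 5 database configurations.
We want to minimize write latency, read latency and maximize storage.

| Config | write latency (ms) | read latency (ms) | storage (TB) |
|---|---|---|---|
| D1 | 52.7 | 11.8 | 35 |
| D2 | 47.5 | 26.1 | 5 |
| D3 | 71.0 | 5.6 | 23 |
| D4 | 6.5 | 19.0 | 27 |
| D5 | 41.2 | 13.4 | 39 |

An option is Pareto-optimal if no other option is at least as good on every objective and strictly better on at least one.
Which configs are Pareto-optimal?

D1, D3, D4, D5

D1: not dominated.
D2: dominated by D4 (write latency 6.5≤47.5, read latency 19.0≤26.1, storage 27≥5).
D3: not dominated (best read latency).
D4: not dominated (best write latency).
D5: not dominated (best storage).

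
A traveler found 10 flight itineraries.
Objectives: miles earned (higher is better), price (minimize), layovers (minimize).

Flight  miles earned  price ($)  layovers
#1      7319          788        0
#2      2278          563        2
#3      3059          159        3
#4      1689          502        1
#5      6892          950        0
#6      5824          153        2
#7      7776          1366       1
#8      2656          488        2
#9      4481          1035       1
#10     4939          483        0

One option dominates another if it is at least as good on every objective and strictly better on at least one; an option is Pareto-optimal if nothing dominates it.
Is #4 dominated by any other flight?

#10 vs #4: miles earned 4939≥1689, price 483≤502, layovers 0≤1 — #10 is at least as good on every objective and strictly better on at least one, so #10 dominates #4.

Yes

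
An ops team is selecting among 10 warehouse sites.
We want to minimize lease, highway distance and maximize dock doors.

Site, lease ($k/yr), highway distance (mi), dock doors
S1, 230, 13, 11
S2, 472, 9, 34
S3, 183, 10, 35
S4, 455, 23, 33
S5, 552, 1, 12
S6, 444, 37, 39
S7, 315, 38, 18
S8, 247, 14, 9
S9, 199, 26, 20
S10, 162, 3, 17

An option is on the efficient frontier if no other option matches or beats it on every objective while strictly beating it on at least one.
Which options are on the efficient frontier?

S1: dominated by S3 (lease 183≤230, highway distance 10≤13, dock doors 35≥11).
S2: not dominated.
S3: not dominated.
S4: dominated by S3 (lease 183≤455, highway distance 10≤23, dock doors 35≥33).
S5: not dominated (best highway distance).
S6: not dominated (best dock doors).
S7: dominated by S3 (lease 183≤315, highway distance 10≤38, dock doors 35≥18).
S8: dominated by S1 (lease 230≤247, highway distance 13≤14, dock doors 11≥9).
S9: dominated by S3 (lease 183≤199, highway distance 10≤26, dock doors 35≥20).
S10: not dominated (best lease).

S2, S3, S5, S6, S10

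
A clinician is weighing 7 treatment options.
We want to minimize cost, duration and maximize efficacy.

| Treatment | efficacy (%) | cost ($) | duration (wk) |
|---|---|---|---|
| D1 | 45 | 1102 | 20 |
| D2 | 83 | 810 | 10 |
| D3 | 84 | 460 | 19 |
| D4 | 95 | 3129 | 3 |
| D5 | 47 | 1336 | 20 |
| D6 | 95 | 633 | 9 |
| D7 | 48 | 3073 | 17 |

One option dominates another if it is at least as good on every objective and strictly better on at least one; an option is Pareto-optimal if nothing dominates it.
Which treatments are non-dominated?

D1: dominated by D2 (efficacy 83≥45, cost 810≤1102, duration 10≤20).
D2: dominated by D6 (efficacy 95≥83, cost 633≤810, duration 9≤10).
D3: not dominated (best cost).
D4: not dominated (best duration).
D5: dominated by D2 (efficacy 83≥47, cost 810≤1336, duration 10≤20).
D6: not dominated.
D7: dominated by D2 (efficacy 83≥48, cost 810≤3073, duration 10≤17).

D3, D4, D6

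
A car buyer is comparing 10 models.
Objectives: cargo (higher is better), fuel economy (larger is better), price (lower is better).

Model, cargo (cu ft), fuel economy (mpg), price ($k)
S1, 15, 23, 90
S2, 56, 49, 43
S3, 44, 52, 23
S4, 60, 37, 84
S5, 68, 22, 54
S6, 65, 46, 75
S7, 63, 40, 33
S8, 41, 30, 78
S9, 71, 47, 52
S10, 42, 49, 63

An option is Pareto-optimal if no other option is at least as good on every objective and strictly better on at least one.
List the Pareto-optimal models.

S2, S3, S7, S9

S1: dominated by S2 (cargo 56≥15, fuel economy 49≥23, price 43≤90).
S2: not dominated.
S3: not dominated (best fuel economy).
S4: dominated by S6 (cargo 65≥60, fuel economy 46≥37, price 75≤84).
S5: dominated by S9 (cargo 71≥68, fuel economy 47≥22, price 52≤54).
S6: dominated by S9 (cargo 71≥65, fuel economy 47≥46, price 52≤75).
S7: not dominated.
S8: dominated by S2 (cargo 56≥41, fuel economy 49≥30, price 43≤78).
S9: not dominated (best cargo).
S10: dominated by S2 (cargo 56≥42, fuel economy 49≥49, price 43≤63).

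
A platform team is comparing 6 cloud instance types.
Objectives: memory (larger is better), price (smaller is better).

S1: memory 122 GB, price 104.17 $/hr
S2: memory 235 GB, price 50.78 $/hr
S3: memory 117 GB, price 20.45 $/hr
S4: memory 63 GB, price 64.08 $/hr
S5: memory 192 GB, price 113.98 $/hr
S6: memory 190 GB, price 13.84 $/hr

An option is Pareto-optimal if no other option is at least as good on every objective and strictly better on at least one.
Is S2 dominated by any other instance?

S1: worse on memory (122 vs 235).
S3: worse on memory (117 vs 235).
S4: worse on memory (63 vs 235).
S5: worse on memory (192 vs 235).
S6: worse on memory (190 vs 235).
No option is at least as good as S2 on every objective and strictly better on one.

No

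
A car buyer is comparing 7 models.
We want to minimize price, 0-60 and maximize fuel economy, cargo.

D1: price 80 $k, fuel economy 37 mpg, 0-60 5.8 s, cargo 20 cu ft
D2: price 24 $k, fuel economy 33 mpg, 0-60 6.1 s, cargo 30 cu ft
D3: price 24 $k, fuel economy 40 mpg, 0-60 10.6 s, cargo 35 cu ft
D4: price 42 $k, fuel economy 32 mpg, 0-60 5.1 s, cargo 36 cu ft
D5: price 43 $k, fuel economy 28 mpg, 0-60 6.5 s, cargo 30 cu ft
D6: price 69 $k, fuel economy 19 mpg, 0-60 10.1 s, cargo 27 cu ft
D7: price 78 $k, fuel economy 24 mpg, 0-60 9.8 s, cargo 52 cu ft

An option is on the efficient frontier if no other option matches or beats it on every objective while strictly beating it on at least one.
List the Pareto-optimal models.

D1, D2, D3, D4, D7

D1: not dominated.
D2: not dominated.
D3: not dominated (best fuel economy).
D4: not dominated (best 0-60).
D5: dominated by D2 (price 24≤43, fuel economy 33≥28, 0-60 6.1≤6.5, cargo 30≥30).
D6: dominated by D2 (price 24≤69, fuel economy 33≥19, 0-60 6.1≤10.1, cargo 30≥27).
D7: not dominated (best cargo).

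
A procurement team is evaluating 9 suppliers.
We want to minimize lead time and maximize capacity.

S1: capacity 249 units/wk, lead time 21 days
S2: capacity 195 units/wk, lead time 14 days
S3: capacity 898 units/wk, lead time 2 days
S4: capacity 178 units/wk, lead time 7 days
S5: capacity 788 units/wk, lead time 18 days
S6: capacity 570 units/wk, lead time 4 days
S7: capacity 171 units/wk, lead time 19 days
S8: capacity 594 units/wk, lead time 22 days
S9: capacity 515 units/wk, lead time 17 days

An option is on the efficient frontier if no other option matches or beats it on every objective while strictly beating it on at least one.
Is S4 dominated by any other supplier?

S3 vs S4: capacity 898≥178, lead time 2≤7 — S3 is at least as good on every objective and strictly better on at least one, so S3 dominates S4.

Yes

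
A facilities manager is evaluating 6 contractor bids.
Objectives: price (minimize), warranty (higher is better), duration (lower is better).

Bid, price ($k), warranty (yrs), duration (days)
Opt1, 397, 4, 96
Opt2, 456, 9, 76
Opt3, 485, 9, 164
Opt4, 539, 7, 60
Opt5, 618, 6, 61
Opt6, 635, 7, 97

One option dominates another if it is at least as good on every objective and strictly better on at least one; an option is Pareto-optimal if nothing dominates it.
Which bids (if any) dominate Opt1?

Opt2: worse on price (456 vs 397).
Opt3: worse on price (485 vs 397).
Opt4: worse on price (539 vs 397).
Opt5: worse on price (618 vs 397).
Opt6: worse on price (635 vs 397).
No option dominates Opt1.

none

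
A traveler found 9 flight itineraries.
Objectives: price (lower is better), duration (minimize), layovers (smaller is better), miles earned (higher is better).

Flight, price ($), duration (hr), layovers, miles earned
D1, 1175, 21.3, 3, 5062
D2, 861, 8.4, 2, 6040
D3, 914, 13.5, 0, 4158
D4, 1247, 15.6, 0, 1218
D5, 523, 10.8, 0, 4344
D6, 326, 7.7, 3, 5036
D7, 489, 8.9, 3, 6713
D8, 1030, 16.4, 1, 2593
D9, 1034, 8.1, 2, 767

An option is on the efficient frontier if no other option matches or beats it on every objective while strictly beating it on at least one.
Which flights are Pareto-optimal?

D2, D5, D6, D7, D9

D1: dominated by D2 (price 861≤1175, duration 8.4≤21.3, layovers 2≤3, miles earned 6040≥5062).
D2: not dominated.
D3: dominated by D5 (price 523≤914, duration 10.8≤13.5, layovers 0≤0, miles earned 4344≥4158).
D4: dominated by D3 (price 914≤1247, duration 13.5≤15.6, layovers 0≤0, miles earned 4158≥1218).
D5: not dominated.
D6: not dominated (best price).
D7: not dominated (best miles earned).
D8: dominated by D3 (price 914≤1030, duration 13.5≤16.4, layovers 0≤1, miles earned 4158≥2593).
D9: not dominated.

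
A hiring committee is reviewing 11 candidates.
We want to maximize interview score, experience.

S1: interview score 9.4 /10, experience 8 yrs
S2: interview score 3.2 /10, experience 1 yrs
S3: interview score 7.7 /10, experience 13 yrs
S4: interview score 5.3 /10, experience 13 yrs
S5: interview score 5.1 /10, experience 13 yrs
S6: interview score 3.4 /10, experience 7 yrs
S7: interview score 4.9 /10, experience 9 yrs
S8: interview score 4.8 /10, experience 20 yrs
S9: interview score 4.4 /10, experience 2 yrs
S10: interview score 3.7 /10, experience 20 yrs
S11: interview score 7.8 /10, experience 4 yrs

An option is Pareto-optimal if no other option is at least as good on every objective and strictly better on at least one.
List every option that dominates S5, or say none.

S3, S4

S3: interview score 7.7≥5.1, experience 13≥13 — dominates S5.
S4: interview score 5.3≥5.1, experience 13≥13 — dominates S5.
Others (S1, S2, S6, S7, S8, S9, S10, S11) are each worse than S5 on at least one objective.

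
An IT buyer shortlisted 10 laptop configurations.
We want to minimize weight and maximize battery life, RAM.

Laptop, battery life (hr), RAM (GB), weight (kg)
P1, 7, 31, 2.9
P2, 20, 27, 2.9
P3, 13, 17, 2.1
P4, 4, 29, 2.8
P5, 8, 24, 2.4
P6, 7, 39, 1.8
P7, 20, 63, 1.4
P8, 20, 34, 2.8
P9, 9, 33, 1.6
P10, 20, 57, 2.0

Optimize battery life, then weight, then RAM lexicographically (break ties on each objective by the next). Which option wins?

First maximize battery life: best is 20, kept {P2, P7, P8, P10}.
Then minimize weight: best is 1.4, kept {P7}.

P7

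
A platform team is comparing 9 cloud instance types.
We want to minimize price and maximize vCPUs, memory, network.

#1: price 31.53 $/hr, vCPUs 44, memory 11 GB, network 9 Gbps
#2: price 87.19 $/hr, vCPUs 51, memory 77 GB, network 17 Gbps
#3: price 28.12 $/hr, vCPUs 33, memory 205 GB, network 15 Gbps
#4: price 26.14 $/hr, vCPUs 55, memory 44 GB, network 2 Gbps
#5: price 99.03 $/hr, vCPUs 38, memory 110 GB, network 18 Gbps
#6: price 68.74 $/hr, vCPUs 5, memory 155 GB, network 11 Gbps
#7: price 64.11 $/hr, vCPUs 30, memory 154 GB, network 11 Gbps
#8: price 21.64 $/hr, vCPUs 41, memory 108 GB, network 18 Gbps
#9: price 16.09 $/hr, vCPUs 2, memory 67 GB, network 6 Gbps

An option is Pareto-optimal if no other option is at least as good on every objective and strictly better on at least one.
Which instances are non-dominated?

#1, #2, #3, #4, #5, #8, #9

#1: not dominated.
#2: not dominated.
#3: not dominated (best memory).
#4: not dominated (best vCPUs).
#5: not dominated.
#6: dominated by #3 (price 28.12≤68.74, vCPUs 33≥5, memory 205≥155, network 15≥11).
#7: dominated by #3 (price 28.12≤64.11, vCPUs 33≥30, memory 205≥154, network 15≥11).
#8: not dominated.
#9: not dominated (best price).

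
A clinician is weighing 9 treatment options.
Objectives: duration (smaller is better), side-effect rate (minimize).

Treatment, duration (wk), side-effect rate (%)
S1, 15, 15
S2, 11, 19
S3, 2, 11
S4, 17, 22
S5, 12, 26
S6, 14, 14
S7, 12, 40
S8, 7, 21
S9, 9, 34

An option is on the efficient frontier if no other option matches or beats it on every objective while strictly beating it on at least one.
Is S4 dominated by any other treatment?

S1 vs S4: duration 15≤17, side-effect rate 15≤22 — S1 is at least as good on every objective and strictly better on at least one, so S1 dominates S4.

Yes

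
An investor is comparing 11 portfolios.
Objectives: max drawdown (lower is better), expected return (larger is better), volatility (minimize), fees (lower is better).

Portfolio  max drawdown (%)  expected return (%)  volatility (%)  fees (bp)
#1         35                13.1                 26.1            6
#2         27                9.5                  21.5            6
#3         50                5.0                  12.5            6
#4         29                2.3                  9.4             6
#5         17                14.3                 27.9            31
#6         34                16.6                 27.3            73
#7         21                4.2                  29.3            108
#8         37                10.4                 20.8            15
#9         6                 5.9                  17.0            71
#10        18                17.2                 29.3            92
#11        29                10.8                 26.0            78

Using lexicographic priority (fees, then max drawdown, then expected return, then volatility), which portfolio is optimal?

First minimize fees: best is 6, kept {#1, #2, #3, #4}.
Then minimize max drawdown: best is 27, kept {#2}.

#2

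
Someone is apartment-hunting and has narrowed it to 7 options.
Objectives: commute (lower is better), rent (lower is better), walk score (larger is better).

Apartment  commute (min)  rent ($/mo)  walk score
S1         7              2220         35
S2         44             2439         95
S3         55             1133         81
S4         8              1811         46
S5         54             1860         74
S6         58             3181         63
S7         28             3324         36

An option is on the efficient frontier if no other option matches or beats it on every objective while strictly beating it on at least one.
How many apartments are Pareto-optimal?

5

S1: not dominated (best commute).
S2: not dominated (best walk score).
S3: not dominated (best rent).
S4: not dominated.
S5: not dominated.
S6: dominated by S2 (commute 44≤58, rent 2439≤3181, walk score 95≥63).
S7: dominated by S4 (commute 8≤28, rent 1811≤3324, walk score 46≥36).
Pareto-optimal: S1, S2, S3, S4, S5 → 5.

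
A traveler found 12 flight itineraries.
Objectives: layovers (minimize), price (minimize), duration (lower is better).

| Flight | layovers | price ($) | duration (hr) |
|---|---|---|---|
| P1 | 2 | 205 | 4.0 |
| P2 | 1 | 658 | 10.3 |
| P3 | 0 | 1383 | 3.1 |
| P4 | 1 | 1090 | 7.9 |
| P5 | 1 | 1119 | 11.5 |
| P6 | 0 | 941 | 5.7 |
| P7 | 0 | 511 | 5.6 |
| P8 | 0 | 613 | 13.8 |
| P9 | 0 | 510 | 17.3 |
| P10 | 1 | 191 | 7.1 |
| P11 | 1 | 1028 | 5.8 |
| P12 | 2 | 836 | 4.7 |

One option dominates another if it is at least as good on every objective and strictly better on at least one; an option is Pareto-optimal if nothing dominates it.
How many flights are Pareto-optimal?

5

P1: not dominated.
P2: dominated by P7 (layovers 0≤1, price 511≤658, duration 5.6≤10.3).
P3: not dominated (best duration).
P4: dominated by P6 (layovers 0≤1, price 941≤1090, duration 5.7≤7.9).
P5: dominated by P2 (layovers 1≤1, price 658≤1119, duration 10.3≤11.5).
P6: dominated by P7 (layovers 0≤0, price 511≤941, duration 5.6≤5.7).
P7: not dominated.
P8: dominated by P7 (layovers 0≤0, price 511≤613, duration 5.6≤13.8).
P9: not dominated.
P10: not dominated (best price).
P11: dominated by P6 (layovers 0≤1, price 941≤1028, duration 5.7≤5.8).
P12: dominated by P1 (layovers 2≤2, price 205≤836, duration 4.0≤4.7).
Pareto-optimal: P1, P3, P7, P9, P10 → 5.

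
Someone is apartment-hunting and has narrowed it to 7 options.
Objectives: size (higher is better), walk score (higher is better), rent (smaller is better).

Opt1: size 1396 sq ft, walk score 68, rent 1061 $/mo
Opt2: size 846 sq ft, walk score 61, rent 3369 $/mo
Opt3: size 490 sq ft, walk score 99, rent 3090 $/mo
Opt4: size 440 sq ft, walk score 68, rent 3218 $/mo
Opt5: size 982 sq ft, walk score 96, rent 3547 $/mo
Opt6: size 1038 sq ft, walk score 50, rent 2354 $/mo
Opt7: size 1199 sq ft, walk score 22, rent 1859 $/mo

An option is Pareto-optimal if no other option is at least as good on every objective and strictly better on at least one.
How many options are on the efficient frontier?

3

Opt1: not dominated (best size).
Opt2: dominated by Opt1 (size 1396≥846, walk score 68≥61, rent 1061≤3369).
Opt3: not dominated (best walk score).
Opt4: dominated by Opt1 (size 1396≥440, walk score 68≥68, rent 1061≤3218).
Opt5: not dominated.
Opt6: dominated by Opt1 (size 1396≥1038, walk score 68≥50, rent 1061≤2354).
Opt7: dominated by Opt1 (size 1396≥1199, walk score 68≥22, rent 1061≤1859).
Pareto-optimal: Opt1, Opt3, Opt5 → 3.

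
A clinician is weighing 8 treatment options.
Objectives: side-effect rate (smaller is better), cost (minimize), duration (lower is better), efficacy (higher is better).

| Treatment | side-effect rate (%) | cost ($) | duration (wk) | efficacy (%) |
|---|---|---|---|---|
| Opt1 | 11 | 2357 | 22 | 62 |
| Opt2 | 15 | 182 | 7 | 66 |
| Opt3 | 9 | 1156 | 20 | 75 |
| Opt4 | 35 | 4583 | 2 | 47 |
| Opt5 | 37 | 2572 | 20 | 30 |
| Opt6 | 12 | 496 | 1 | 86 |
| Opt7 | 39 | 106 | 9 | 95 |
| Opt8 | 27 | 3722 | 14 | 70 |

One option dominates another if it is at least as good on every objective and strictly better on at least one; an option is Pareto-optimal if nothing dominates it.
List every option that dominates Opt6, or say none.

Opt1: worse on cost (2357 vs 496).
Opt2: worse on side-effect rate (15 vs 12).
Opt3: worse on cost (1156 vs 496).
Opt4: worse on side-effect rate (35 vs 12).
Opt5: worse on side-effect rate (37 vs 12).
Opt7: worse on side-effect rate (39 vs 12).
Opt8: worse on side-effect rate (27 vs 12).
No option dominates Opt6.

none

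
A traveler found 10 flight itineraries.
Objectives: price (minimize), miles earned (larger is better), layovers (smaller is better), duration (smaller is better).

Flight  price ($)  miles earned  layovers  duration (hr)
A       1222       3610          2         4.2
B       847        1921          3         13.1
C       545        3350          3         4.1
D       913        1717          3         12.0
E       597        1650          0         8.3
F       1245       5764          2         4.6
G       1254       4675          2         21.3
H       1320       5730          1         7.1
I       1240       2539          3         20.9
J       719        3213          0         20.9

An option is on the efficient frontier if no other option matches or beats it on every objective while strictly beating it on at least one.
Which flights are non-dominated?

A: not dominated.
B: dominated by C (price 545≤847, miles earned 3350≥1921, layovers 3≤3, duration 4.1≤13.1).
C: not dominated (best price).
D: dominated by C (price 545≤913, miles earned 3350≥1717, layovers 3≤3, duration 4.1≤12.0).
E: not dominated.
F: not dominated (best miles earned).
G: dominated by F (price 1245≤1254, miles earned 5764≥4675, layovers 2≤2, duration 4.6≤21.3).
H: not dominated.
I: dominated by A (price 1222≤1240, miles earned 3610≥2539, layovers 2≤3, duration 4.2≤20.9).
J: not dominated.

A, C, E, F, H, J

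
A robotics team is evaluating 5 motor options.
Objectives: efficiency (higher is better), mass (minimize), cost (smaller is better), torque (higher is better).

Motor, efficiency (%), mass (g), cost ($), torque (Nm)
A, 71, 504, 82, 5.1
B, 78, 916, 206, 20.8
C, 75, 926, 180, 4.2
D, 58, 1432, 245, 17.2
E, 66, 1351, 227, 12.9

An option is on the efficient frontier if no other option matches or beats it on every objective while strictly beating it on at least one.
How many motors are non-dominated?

A: not dominated (best mass).
B: not dominated (best efficiency).
C: not dominated.
D: dominated by B (efficiency 78≥58, mass 916≤1432, cost 206≤245, torque 20.8≥17.2).
E: dominated by B (efficiency 78≥66, mass 916≤1351, cost 206≤227, torque 20.8≥12.9).
Pareto-optimal: A, B, C → 3.

3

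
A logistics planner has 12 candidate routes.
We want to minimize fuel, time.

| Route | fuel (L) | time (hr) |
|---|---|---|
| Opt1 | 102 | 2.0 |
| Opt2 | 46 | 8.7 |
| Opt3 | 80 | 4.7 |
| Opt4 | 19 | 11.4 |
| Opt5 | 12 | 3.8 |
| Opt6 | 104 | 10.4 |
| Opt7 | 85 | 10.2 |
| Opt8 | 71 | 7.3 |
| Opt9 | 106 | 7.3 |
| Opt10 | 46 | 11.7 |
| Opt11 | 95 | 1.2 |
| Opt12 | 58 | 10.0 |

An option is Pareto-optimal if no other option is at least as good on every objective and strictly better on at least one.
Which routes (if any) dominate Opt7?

Opt2: fuel 46≤85, time 8.7≤10.2 — dominates Opt7.
Opt3: fuel 80≤85, time 4.7≤10.2 — dominates Opt7.
Opt5: fuel 12≤85, time 3.8≤10.2 — dominates Opt7.
Opt8: fuel 71≤85, time 7.3≤10.2 — dominates Opt7.
Opt12: fuel 58≤85, time 10.0≤10.2 — dominates Opt7.
Others (Opt1, Opt4, Opt6, Opt9, Opt10, Opt11) are each worse than Opt7 on at least one objective.

Opt2, Opt3, Opt5, Opt8, Opt12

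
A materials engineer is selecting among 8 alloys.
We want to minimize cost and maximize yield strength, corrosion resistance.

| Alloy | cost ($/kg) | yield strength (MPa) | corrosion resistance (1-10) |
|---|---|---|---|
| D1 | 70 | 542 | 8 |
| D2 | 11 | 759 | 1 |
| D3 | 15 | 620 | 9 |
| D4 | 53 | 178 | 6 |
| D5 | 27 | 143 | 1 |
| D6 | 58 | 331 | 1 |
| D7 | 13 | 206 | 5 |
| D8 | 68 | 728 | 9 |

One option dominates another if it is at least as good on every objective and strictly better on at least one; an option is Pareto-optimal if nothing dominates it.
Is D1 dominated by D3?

Yes

D3 vs D1: cost 15≤70, yield strength 620≥542, corrosion resistance 9≥8 — D3 is at least as good on every objective with at least one strict improvement.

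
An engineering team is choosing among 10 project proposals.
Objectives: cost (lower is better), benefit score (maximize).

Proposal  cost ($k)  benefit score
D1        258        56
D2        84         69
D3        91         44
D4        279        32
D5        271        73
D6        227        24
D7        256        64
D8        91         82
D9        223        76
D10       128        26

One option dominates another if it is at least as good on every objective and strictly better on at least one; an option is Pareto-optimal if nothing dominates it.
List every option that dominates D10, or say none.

D2, D3, D8

D2: cost 84≤128, benefit score 69≥26 — dominates D10.
D3: cost 91≤128, benefit score 44≥26 — dominates D10.
D8: cost 91≤128, benefit score 82≥26 — dominates D10.
Others (D1, D4, D5, D6, D7, D9) are each worse than D10 on at least one objective.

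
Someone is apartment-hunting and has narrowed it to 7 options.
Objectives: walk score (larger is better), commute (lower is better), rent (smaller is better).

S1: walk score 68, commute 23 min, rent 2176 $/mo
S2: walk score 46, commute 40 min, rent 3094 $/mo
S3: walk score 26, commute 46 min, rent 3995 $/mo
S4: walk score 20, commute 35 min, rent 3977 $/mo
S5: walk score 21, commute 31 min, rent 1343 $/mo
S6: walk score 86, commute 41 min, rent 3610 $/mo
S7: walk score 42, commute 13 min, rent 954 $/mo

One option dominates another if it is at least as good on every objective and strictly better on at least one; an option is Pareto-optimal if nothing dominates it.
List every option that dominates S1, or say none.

none

S2: worse on walk score (46 vs 68).
S3: worse on walk score (26 vs 68).
S4: worse on walk score (20 vs 68).
S5: worse on walk score (21 vs 68).
S6: worse on commute (41 vs 23).
S7: worse on walk score (42 vs 68).
No option dominates S1.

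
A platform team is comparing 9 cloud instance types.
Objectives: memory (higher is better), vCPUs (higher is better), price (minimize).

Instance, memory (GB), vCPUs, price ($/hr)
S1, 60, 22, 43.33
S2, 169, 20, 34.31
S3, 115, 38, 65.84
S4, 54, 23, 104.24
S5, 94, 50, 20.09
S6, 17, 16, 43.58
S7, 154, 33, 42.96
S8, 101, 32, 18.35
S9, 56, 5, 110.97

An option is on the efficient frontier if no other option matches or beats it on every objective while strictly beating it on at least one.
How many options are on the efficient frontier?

S1: dominated by S5 (memory 94≥60, vCPUs 50≥22, price 20.09≤43.33).
S2: not dominated (best memory).
S3: not dominated.
S4: dominated by S3 (memory 115≥54, vCPUs 38≥23, price 65.84≤104.24).
S5: not dominated (best vCPUs).
S6: dominated by S1 (memory 60≥17, vCPUs 22≥16, price 43.33≤43.58).
S7: not dominated.
S8: not dominated (best price).
S9: dominated by S1 (memory 60≥56, vCPUs 22≥5, price 43.33≤110.97).
Pareto-optimal: S2, S3, S5, S7, S8 → 5.

5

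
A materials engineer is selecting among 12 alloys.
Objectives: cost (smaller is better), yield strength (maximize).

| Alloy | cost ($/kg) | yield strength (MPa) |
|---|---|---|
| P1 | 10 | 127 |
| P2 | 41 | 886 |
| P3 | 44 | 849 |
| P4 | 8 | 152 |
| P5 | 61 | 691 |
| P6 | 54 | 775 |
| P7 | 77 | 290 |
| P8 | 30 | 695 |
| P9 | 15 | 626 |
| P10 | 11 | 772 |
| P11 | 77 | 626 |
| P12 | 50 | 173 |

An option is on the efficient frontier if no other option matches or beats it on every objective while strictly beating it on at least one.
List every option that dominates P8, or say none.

P10: cost 11≤30, yield strength 772≥695 — dominates P8.
Others (P1, P2, P3, P4, P5, P6, P7, P9, P11, P12) are each worse than P8 on at least one objective.

P10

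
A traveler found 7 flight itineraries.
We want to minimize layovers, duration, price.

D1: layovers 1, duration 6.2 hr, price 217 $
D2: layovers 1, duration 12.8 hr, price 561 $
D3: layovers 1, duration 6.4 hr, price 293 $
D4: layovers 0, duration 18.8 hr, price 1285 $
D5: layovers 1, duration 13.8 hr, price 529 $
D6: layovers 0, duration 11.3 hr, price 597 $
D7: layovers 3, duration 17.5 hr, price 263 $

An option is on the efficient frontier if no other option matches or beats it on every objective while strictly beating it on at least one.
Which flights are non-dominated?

D1: not dominated (best duration).
D2: dominated by D1 (layovers 1≤1, duration 6.2≤12.8, price 217≤561).
D3: dominated by D1 (layovers 1≤1, duration 6.2≤6.4, price 217≤293).
D4: dominated by D6 (layovers 0≤0, duration 11.3≤18.8, price 597≤1285).
D5: dominated by D1 (layovers 1≤1, duration 6.2≤13.8, price 217≤529).
D6: not dominated.
D7: dominated by D1 (layovers 1≤3, duration 6.2≤17.5, price 217≤263).

D1, D6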